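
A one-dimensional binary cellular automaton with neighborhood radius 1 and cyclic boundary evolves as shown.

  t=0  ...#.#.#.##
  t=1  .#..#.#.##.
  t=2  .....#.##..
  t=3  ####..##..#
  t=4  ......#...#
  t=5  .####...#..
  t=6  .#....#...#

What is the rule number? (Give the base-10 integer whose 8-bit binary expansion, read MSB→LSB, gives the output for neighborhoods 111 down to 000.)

  ###|.  b7=0 t=3,i=0
  ##.|.  b6=0 t=0,i=10
  #.#|#  b5=1 t=0,i=4
  #..|.  b4=0 t=0,i=0
  .##|#  b3=1 t=0,i=9
  .#.|.  b2=0 t=0,i=3
  ..#|.  b1=0 t=0,i=2
  ...|#  b0=1 t=0,i=1
  bits 00101001 = 41

41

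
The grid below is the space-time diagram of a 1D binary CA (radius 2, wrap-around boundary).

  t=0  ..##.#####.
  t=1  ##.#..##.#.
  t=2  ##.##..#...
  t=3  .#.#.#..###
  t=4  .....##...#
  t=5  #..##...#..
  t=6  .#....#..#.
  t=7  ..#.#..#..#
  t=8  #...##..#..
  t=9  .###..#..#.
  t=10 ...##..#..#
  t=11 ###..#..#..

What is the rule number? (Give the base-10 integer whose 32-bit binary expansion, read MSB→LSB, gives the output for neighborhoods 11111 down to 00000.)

  [31] ##### => #  t=0,i=7
  [30] ####. => .  t=0,i=8
  [29] ###.# => #  t=3,i=10
  [28] ###.. => #  t=0,i=9
  [27] ##.## => .  t=0,i=4
  [26] ##.#. => .  t=1,i=2
  [25] ##..# => #  t=2,i=5
  [24] ##... => .  t=0,i=10
  [23] #.### => .  t=0,i=5
  [22] #.##. => #  t=1,i=0
  [21] #.#.# => .  t=1,i=9
  [20] #.#.. => #  t=1,i=3
  [19] #..## => .  t=1,i=5
  [18] #..#. => .  t=2,i=6
  [17] #...# => #  t=0,i=0
  [16] #.... => .  t=4,i=1
  [15] .#### => #  t=0,i=6
  [14] .###. => .  t=3,i=9
  [13] .##.# => #  t=0,i=3
  [12] .##.. => .  t=2,i=4
  [11] .#.## => .  t=1,i=10
  [10] .#.#. => .  t=3,i=2
  [9] .#..# => #  t=1,i=4
  [8] .#... => #  t=2,i=8
  [7] ..### => .  t=3,i=8
  [6] ..##. => .  t=0,i=2
  [5] ..#.# => .  t=7,i=2
  [4] ..#.. => .  t=2,i=7
  [3] ...## => #  t=0,i=1
  [2] ...#. => .  t=4,i=9
  [1] ....# => #  t=4,i=3
  [0] ..... => .  t=4,i=2
  bits 10110010010100101010001100001010 = 2991760138

2991760138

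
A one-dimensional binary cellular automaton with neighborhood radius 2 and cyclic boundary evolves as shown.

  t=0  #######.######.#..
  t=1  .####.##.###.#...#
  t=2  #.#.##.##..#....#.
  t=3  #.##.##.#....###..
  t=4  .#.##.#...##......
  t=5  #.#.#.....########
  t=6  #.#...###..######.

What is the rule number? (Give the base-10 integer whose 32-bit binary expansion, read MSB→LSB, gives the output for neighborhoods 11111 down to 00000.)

2838083655

  #####|#  b31=1 t=0,i=2
  ####.|.  b30=0 t=0,i=5
  ###.#|#  b29=1 t=0,i=6
  ###..|.  b28=0 t=3,i=15
  ##.##|#  b27=1 t=0,i=7
  ##.#.|.  b26=0 t=0,i=14
  ##..#|.  b25=0 t=2,i=9
  ##...|#  b24=1 t=4,i=12
  #.###|.  b23=0 t=0,i=8
  #.##.|.  b22=0 t=1,i=6
  #.#.#|#  b21=1 t=2,i=0
  #.#..|.  b20=0 t=0,i=15
  #..##|#  b19=1 t=0,i=17
  #..#.|.  b18=0 t=2,i=10
  #...#|.  b17=0 t=1,i=15
  #....|#  b16=1 t=2,i=13
  .####|#  b15=1 t=0,i=1
  .###.|.  b14=0 t=1,i=10
  .##.#|#  b13=1 t=1,i=7
  .##..|#  b12=1 t=2,i=8
  .#.##|#  b11=1 t=1,i=0
  .#.#.|.  b10=0 t=2,i=1
  .#..#|.  b9=0 t=0,i=16
  .#...|.  b8=0 t=1,i=14
  ..###|.  b7=0 t=0,i=0
  ..##.|#  b6=1 t=4,i=10
  ..#.#|.  b5=0 t=1,i=17
  ..#..|.  b4=0 t=2,i=11
  ...##|.  b3=0 t=3,i=12
  ...#.|#  b2=1 t=1,i=16
  ....#|#  b1=1 t=2,i=14
  .....|#  b0=1 t=4,i=14
  bits 10101001001010011011100001000111 = 2838083655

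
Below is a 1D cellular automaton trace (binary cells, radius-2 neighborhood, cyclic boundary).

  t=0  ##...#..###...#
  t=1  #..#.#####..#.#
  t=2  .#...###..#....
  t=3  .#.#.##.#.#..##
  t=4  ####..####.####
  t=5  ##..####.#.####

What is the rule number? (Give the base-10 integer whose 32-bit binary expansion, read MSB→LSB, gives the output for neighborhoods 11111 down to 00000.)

2796218067

  [31] ##### => #  t=1,i=7
  [30] ####. => .  t=1,i=8
  [29] ###.# => #  t=4,i=9
  [28] ###.. => .  t=0,i=1
  [27] ##.## => .  t=4,i=10
  [26] ##.#. => #  t=3,i=0
  [25] ##..# => #  t=1,i=1
  [24] ##... => .  t=0,i=2
  [23] #.### => #  t=1,i=5
  [22] #.##. => .  t=1,i=14
  [21] #.#.# => #  t=3,i=1
  [20] #.#.. => .  t=3,i=10
  [19] #..## => #  t=0,i=7
  [18] #..#. => .  t=1,i=2
  [17] #...# => #  t=0,i=3
  [16] #.... => .  t=2,i=12
  [15] .#### => #  t=1,i=6
  [14] .###. => #  t=0,i=0
  [13] .##.# => #  t=3,i=6
  [12] .##.. => .  t=1,i=0
  [11] .#.## => .  t=1,i=4
  [10] .#.#. => #  t=3,i=2
  [9] .#..# => #  t=0,i=6
  [8] .#... => .  t=2,i=2
  [7] ..### => #  t=0,i=8
  [6] ..##. => #  t=3,i=13
  [5] ..#.# => .  t=1,i=3
  [4] ..#.. => #  t=0,i=5
  [3] ...## => .  t=0,i=13
  [2] ...#. => .  t=0,i=4
  [1] ....# => #  t=2,i=14
  [0] ..... => #  t=2,i=13
  bits 10100110101010101110011011010011 = 2796218067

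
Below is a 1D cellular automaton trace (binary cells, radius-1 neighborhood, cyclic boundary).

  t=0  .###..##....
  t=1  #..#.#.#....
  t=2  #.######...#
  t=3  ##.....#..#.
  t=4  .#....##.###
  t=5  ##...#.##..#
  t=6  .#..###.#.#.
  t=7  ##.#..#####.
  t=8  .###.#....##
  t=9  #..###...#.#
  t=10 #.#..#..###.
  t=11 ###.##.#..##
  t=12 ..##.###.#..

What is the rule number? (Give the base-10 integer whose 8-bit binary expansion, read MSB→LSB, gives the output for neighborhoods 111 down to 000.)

  [7] ### => .  t=0,i=2
  [6] ##. => #  t=0,i=3
  [5] #.# => #  t=1,i=4
  [4] #.. => .  t=0,i=4
  [3] .## => .  t=0,i=1
  [2] .#. => #  t=1,i=0
  [1] ..# => #  t=0,i=0
  [0] ... => .  t=0,i=9
  bits 01100110 = 102

102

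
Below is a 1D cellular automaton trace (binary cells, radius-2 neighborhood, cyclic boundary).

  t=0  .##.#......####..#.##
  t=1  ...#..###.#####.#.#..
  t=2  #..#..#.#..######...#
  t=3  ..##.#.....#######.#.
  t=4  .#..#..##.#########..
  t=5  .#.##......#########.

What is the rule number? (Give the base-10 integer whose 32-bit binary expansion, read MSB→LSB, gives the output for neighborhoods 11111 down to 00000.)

4112877721

  ##### -> #   bit 31 = 1  t=1,i=12
  ####. -> #   bit 30 = 1  t=0,i=13
  ###.# -> #   bit 29 = 1  t=1,i=8
  ###.. -> #   bit 28 = 1  t=0,i=14
  ##.## -> .   bit 27 = 0  t=0,i=0
  ##.#. -> #   bit 26 = 1  t=0,i=3
  ##..# -> .   bit 25 = 0  t=0,i=15
  ##... -> #   bit 24 = 1  t=2,i=17
  #.### -> .   bit 23 = 0  t=1,i=10
  #.##. -> .   bit 22 = 0  t=0,i=1
  #.#.# -> #   bit 21 = 1  t=1,i=16
  #.#.. -> .   bit 20 = 0  t=0,i=4
  #..## -> .   bit 19 = 0  t=1,i=5
  #..#. -> #   bit 18 = 1  t=0,i=16
  #...# -> .   bit 17 = 0  t=2,i=18
  #.... -> #   bit 16 = 1  t=0,i=6
  .#### -> #   bit 15 = 1  t=0,i=12
  .###. -> .   bit 14 = 0  t=1,i=7
  .##.# -> .   bit 13 = 0  t=0,i=2
  .##.. -> .   bit 12 = 0  t=2,i=0
  .#.## -> #   bit 11 = 1  t=0,i=18
  .#.#. -> .   bit 10 = 0  t=1,i=17
  .#..# -> .   bit 9 = 0  t=1,i=4
  .#... -> .   bit 8 = 0  t=0,i=5
  ..### -> #   bit 7 = 1  t=0,i=11
  ..##. -> .   bit 6 = 0  t=2,i=20
  ..#.# -> .   bit 5 = 0  t=0,i=17
  ..#.. -> #   bit 4 = 1  t=1,i=3
  ...## -> #   bit 3 = 1  t=0,i=10
  ...#. -> .   bit 2 = 0  t=1,i=2
  ....# -> .   bit 1 = 0  t=0,i=9
  ..... -> #   bit 0 = 1  t=0,i=7
  bits 11110101001001011000100010011001 = 4112877721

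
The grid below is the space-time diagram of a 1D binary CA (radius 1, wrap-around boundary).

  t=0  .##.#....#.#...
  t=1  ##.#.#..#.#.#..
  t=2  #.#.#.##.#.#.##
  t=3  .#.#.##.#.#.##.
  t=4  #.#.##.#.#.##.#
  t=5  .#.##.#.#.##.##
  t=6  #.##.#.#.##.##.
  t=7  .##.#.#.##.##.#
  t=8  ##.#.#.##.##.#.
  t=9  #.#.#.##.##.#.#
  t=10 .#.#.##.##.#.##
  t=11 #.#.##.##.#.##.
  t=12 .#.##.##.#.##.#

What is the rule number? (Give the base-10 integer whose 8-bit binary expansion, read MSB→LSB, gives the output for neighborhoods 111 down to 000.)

  nb ###: next=.  (t=2,i=14, bit7=0)
  nb ##.: next=.  (t=0,i=2, bit6=0)
  nb #.#: next=#  (t=0,i=3, bit5=1)
  nb #..: next=#  (t=0,i=5, bit4=1)
  nb .##: next=#  (t=0,i=1, bit3=1)
  nb .#.: next=.  (t=0,i=4, bit2=0)
  nb ..#: next=#  (t=0,i=0, bit1=1)
  nb ...: next=.  (t=0,i=6, bit0=0)
  bits 00111010 = 58

58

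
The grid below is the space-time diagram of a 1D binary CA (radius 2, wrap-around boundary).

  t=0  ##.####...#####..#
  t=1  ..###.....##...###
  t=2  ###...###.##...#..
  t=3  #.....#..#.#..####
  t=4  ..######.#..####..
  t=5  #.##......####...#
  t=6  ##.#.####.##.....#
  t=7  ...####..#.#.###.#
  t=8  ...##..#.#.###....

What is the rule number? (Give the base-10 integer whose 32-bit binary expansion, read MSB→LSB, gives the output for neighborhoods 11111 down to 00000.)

178895607

  #####|.  b31=0 t=0,i=12
  ####.|.  b30=0 t=0,i=5
  ###.#|.  b29=0 t=0,i=1
  ###..|.  b28=0 t=0,i=6
  ##.##|#  b27=1 t=0,i=2
  ##.#.|.  b26=0 t=4,i=8
  ##..#|#  b25=1 t=0,i=15
  ##...|.  b24=0 t=0,i=7
  #.###|#  b23=1 t=0,i=3
  #.##.|.  b22=0 t=2,i=10
  #.#.#|#  b21=1 t=6,i=3
  #.#..|.  b20=0 t=3,i=11
  #..##|#  b19=1 t=0,i=16
  #..#.|.  b18=0 t=3,i=8
  #...#|.  b17=0 t=0,i=8
  #....|#  b16=1 t=1,i=6
  .####|#  b15=1 t=0,i=4
  .###.|.  b14=0 t=0,i=0
  .##.#|#  b13=1 t=5,i=0
  .##..|#  b12=1 t=1,i=11
  .#.##|#  b11=1 t=6,i=4
  .#.#.|.  b10=0 t=3,i=10
  .#..#|#  b9=1 t=2,i=16
  .#...|.  b8=0 t=7,i=0
  ..###|#  b7=1 t=0,i=10
  ..##.|#  b6=1 t=1,i=10
  ..#.#|#  b5=1 t=3,i=9
  ..#..|#  b4=1 t=2,i=15
  ...##|.  b3=0 t=0,i=9
  ...#.|#  b2=1 t=2,i=14
  ....#|#  b1=1 t=1,i=8
  .....|#  b0=1 t=1,i=7
  bits 00001010101010011011101011110111 = 178895607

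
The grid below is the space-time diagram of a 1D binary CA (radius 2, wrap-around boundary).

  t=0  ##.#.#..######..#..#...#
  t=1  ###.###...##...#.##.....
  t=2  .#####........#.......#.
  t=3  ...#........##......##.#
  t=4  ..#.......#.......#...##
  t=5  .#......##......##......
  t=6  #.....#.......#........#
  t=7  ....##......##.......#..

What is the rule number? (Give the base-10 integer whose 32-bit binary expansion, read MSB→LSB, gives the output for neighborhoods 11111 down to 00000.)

  [31] ##### => #  t=0,i=10
  [30] ####. => .  t=0,i=12
  [29] ###.# => #  t=0,i=1
  [28] ###.. => .  t=0,i=13
  [27] ##.## => #  t=1,i=3
  [26] ##.#. => #  t=0,i=2
  [25] ##..# => .  t=0,i=14
  [24] ##... => .  t=1,i=7
  [23] #.### => #  t=1,i=4
  [22] #.##. => .  t=1,i=17
  [21] #.#.# => .  t=0,i=3
  [20] #.#.. => #  t=0,i=5
  [19] #..## => .  t=0,i=7
  [18] #..#. => #  t=0,i=15
  [17] #...# => .  t=0,i=21
  [16] #.... => .  t=1,i=20
  [15] .#### => .  t=0,i=9
  [14] .###. => #  t=0,i=0
  [13] .##.# => .  t=3,i=21
  [12] .##.. => .  t=1,i=11
  [11] .#.## => .  t=1,i=16
  [10] .#.#. => #  t=0,i=4
  [9] .#..# => #  t=0,i=6
  [8] .#... => .  t=0,i=20
  [7] ..### => .  t=0,i=8
  [6] ..##. => .  t=1,i=10
  [5] ..#.# => .  t=1,i=15
  [4] ..#.. => .  t=0,i=16
  [3] ...## => .  t=0,i=22
  [2] ...#. => #  t=1,i=14
  [1] ....# => #  t=1,i=22
  [0] ..... => .  t=1,i=21
  bits 10101100100101000100011000000110 = 2895398406

2895398406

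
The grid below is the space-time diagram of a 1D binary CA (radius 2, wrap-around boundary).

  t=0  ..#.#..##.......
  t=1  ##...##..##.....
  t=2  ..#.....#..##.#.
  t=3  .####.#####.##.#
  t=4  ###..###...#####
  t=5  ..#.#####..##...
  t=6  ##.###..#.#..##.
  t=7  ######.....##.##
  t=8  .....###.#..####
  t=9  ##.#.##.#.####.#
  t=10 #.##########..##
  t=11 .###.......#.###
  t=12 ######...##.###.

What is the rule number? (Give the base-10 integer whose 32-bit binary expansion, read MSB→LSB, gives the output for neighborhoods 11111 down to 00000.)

  #####|.  b31=0 t=3,i=8
  ####.|.  b30=0 t=3,i=3
  ###.#|.  b29=0 t=3,i=4
  ###..|#  b28=1 t=4,i=2
  ##.##|#  b27=1 t=3,i=5
  ##.#.|#  b26=1 t=2,i=13
  ##..#|.  b25=0 t=1,i=7
  ##...|#  b24=1 t=0,i=9
  #.###|#  b23=1 t=3,i=1
  #.##.|#  b22=1 t=3,i=12
  #.#.#|#  b21=1 t=3,i=15
  #.#..|.  b20=0 t=0,i=4
  #..##|#  b19=1 t=0,i=6
  #..#.|.  b18=0 t=6,i=7
  #...#|.  b17=0 t=1,i=3
  #....|#  b16=1 t=0,i=10
  .####|#  b15=1 t=3,i=2
  .###.|#  b14=1 t=4,i=6
  .##.#|#  b13=1 t=2,i=12
  .##..|.  b12=0 t=0,i=8
  .#.##|#  b11=1 t=3,i=0
  .#.#.|.  b10=0 t=0,i=3
  .#..#|#  b9=1 t=0,i=5
  .#...|#  b8=1 t=2,i=3
  ..###|#  b7=1 t=4,i=5
  ..##.|.  b6=0 t=0,i=7
  ..#.#|.  b5=0 t=0,i=2
  ..#..|#  b4=1 t=2,i=2
  ...##|.  b3=0 t=1,i=4
  ...#.|#  b2=1 t=0,i=1
  ....#|#  b1=1 t=0,i=0
  .....|.  b0=0 t=0,i=11
  bits 00011101111010011110101110010110 = 501869462

501869462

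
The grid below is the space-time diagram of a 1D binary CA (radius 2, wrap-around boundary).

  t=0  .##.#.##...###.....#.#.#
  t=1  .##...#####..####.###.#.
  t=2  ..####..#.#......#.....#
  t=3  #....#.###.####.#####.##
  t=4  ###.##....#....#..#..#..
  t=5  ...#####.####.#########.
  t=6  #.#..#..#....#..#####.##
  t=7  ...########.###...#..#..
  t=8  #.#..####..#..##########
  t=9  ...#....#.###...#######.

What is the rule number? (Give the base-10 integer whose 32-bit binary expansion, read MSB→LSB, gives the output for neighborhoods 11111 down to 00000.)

2571581245

  [31] ##### => #  t=1,i=8
  [30] ####. => .  t=1,i=9
  [29] ###.# => .  t=1,i=16
  [28] ###.. => #  t=0,i=13
  [27] ##.## => #  t=1,i=17
  [26] ##.#. => .  t=0,i=3
  [25] ##..# => .  t=1,i=11
  [24] ##... => #  t=0,i=8
  [23] #.### => .  t=1,i=18
  [22] #.##. => #  t=0,i=1
  [21] #.#.# => .  t=0,i=4
  [20] #.#.. => .  t=1,i=22
  [19] #..## => .  t=1,i=0
  [18] #..#. => #  t=2,i=7
  [17] #...# => #  t=0,i=9
  [16] #.... => #  t=0,i=15
  [15] .#### => .  t=1,i=7
  [14] .###. => .  t=0,i=12
  [13] .##.# => #  t=0,i=2
  [12] .##.. => #  t=0,i=7
  [11] .#.## => .  t=0,i=0
  [10] .#.#. => #  t=0,i=20
  [9] .#..# => #  t=1,i=23
  [8] .#... => #  t=2,i=11
  [7] ..### => .  t=0,i=11
  [6] ..##. => .  t=1,i=1
  [5] ..#.# => #  t=0,i=19
  [4] ..#.. => #  t=2,i=17
  [3] ...## => #  t=0,i=10
  [2] ...#. => #  t=0,i=18
  [1] ....# => .  t=0,i=17
  [0] ..... => #  t=0,i=16
  bits 10011001010001110011011100111101 = 2571581245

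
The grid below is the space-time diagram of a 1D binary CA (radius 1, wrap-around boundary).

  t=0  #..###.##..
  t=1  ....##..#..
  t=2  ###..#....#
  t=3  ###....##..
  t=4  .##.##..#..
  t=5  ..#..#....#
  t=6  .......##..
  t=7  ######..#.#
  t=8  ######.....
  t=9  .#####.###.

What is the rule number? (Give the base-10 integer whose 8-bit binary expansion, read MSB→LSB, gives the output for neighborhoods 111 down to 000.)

193

  ###|#  b7=1 t=0,i=4
  ##.|#  b6=1 t=0,i=5
  #.#|.  b5=0 t=0,i=6
  #..|.  b4=0 t=0,i=1
  .##|.  b3=0 t=0,i=3
  .#.|.  b2=0 t=0,i=0
  ..#|.  b1=0 t=0,i=2
  ...|#  b0=1 t=1,i=0
  bits 11000001 = 193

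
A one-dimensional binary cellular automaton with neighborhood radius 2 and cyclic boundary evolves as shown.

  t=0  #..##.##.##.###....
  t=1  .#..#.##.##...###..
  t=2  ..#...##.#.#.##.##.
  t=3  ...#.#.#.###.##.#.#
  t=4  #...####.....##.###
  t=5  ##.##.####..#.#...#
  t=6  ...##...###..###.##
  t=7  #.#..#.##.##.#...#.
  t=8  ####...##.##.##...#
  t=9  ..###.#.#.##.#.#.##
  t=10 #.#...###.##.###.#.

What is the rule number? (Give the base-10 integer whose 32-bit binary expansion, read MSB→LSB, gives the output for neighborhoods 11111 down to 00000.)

1399924616

  ##### -> .   bit 31 = 0  t=8,i=1
  ####. -> #   bit 30 = 1  t=4,i=6
  ###.# -> .   bit 29 = 0  t=3,i=11
  ###.. -> #   bit 28 = 1  t=0,i=14
  ##.## -> .   bit 27 = 0  t=0,i=5
  ##.#. -> .   bit 26 = 0  t=2,i=8
  ##..# -> #   bit 25 = 1  t=5,i=10
  ##... -> #   bit 24 = 1  t=0,i=15
  #.### -> .   bit 23 = 0  t=0,i=12
  #.##. -> #   bit 22 = 1  t=0,i=6
  #.#.# -> #   bit 21 = 1  t=2,i=9
  #.#.. -> #   bit 20 = 1  t=3,i=18
  #..## -> .   bit 19 = 0  t=0,i=2
  #..#. -> .   bit 18 = 0  t=1,i=3
  #...# -> .   bit 17 = 0  t=1,i=12
  #.... -> #   bit 16 = 1  t=0,i=16
  .#### -> .   bit 15 = 0  t=4,i=5
  .###. -> .   bit 14 = 0  t=0,i=13
  .##.# -> #   bit 13 = 1  t=0,i=4
  .##.. -> .   bit 12 = 0  t=1,i=10
  .#.## -> .   bit 11 = 0  t=1,i=5
  .#.#. -> #   bit 10 = 1  t=2,i=10
  .#..# -> #   bit 9 = 1  t=0,i=1
  .#... -> #   bit 8 = 1  t=2,i=3
  ..### -> #   bit 7 = 1  t=1,i=14
  ..##. -> .   bit 6 = 0  t=0,i=3
  ..#.# -> .   bit 5 = 0  t=1,i=4
  ..#.. -> .   bit 4 = 0  t=0,i=0
  ...## -> #   bit 3 = 1  t=1,i=13
  ...#. -> .   bit 2 = 0  t=0,i=18
  ....# -> .   bit 1 = 0  t=0,i=17
  ..... -> .   bit 0 = 0  t=4,i=10
  bits 01010011011100010010011110001000 = 1399924616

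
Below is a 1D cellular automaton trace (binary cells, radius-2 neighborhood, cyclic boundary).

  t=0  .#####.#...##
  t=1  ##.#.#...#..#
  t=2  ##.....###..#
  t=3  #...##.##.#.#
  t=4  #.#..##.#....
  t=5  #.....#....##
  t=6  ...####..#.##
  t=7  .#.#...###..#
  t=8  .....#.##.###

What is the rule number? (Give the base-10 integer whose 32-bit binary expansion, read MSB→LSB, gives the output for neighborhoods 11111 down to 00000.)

2860937399

  #####|#  b31=1 t=0,i=3
  ####.|.  b30=0 t=0,i=4
  ###.#|#  b29=1 t=0,i=5
  ###..|.  b28=0 t=2,i=1
  ##.##|#  b27=1 t=0,i=0
  ##.#.|.  b26=0 t=0,i=6
  ##..#|#  b25=1 t=2,i=10
  ##...|.  b24=0 t=2,i=2
  #.###|#  b23=1 t=0,i=1
  #.##.|.  b22=0 t=3,i=7
  #.#.#|.  b21=0 t=1,i=3
  #.#..|.  b20=0 t=0,i=7
  #..##|.  b19=0 t=1,i=11
  #..#.|#  b18=1 t=6,i=8
  #...#|#  b17=1 t=0,i=9
  #....|.  b16=0 t=2,i=3
  .####|.  b15=0 t=0,i=2
  .###.|#  b14=1 t=1,i=0
  .##.#|#  b13=1 t=0,i=12
  .##..|#  b12=1 t=3,i=0
  .#.##|.  b11=0 t=3,i=11
  .#.#.|.  b10=0 t=1,i=4
  .#..#|.  b9=0 t=1,i=10
  .#...|.  b8=0 t=0,i=8
  ..###|#  b7=1 t=1,i=12
  ..##.|.  b6=0 t=0,i=11
  ..#.#|#  b5=1 t=4,i=0
  ..#..|#  b4=1 t=1,i=9
  ...##|.  b3=0 t=0,i=10
  ...#.|#  b2=1 t=1,i=8
  ....#|#  b1=1 t=2,i=5
  .....|#  b0=1 t=2,i=4
  bits 10101010100001100111000010110111 = 2860937399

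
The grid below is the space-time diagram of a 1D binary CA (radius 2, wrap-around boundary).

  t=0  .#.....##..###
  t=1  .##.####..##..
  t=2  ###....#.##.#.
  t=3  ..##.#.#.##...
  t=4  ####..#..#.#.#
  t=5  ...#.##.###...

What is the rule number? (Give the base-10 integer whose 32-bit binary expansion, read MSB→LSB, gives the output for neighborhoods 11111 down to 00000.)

  ##### -> .   bit 31 = 0  t=4,i=1
  ####. -> .   bit 30 = 0  t=1,i=6
  ###.# -> .   bit 29 = 0  t=0,i=13
  ###.. -> #   bit 28 = 1  t=1,i=7
  ##.## -> .   bit 27 = 0  t=1,i=3
  ##.#. -> .   bit 26 = 0  t=0,i=0
  ##..# -> .   bit 25 = 0  t=0,i=9
  ##... -> #   bit 24 = 1  t=1,i=12
  #.### -> .   bit 23 = 0  t=1,i=4
  #.##. -> #   bit 22 = 1  t=2,i=9
  #.#.# -> .   bit 21 = 0  t=2,i=12
  #.#.. -> #   bit 20 = 1  t=0,i=1
  #..## -> #   bit 19 = 1  t=0,i=10
  #..#. -> #   bit 18 = 1  t=4,i=5
  #...# -> .   bit 17 = 0  t=1,i=13
  #.... -> .   bit 16 = 0  t=0,i=3
  .#### -> .   bit 15 = 0  t=1,i=5
  .###. -> .   bit 14 = 0  t=0,i=12
  .##.# -> #   bit 13 = 1  t=1,i=2
  .##.. -> .   bit 12 = 0  t=0,i=8
  .#.## -> .   bit 11 = 0  t=2,i=8
  .#.#. -> #   bit 10 = 1  t=3,i=6
  .#..# -> .   bit 9 = 0  t=4,i=7
  .#... -> #   bit 8 = 1  t=0,i=2
  ..### -> #   bit 7 = 1  t=0,i=11
  ..##. -> #   bit 6 = 1  t=0,i=7
  ..#.# -> #   bit 5 = 1  t=2,i=7
  ..#.. -> #   bit 4 = 1  t=4,i=6
  ...## -> #   bit 3 = 1  t=0,i=6
  ...#. -> .   bit 2 = 0  t=2,i=6
  ....# -> #   bit 1 = 1  t=0,i=5
  ..... -> #   bit 0 = 1  t=0,i=4
  bits 00010001010111000010010111111011 = 291251707

291251707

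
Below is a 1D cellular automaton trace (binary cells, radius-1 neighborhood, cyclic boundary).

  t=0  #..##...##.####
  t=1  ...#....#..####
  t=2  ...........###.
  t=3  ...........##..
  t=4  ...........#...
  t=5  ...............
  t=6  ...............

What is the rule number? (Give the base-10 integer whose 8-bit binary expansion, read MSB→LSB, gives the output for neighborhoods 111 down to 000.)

136

  ### -> #   bit 7 = 1  t=0,i=12
  ##. -> .   bit 6 = 0  t=0,i=0
  #.# -> .   bit 5 = 0  t=0,i=10
  #.. -> .   bit 4 = 0  t=0,i=1
  .## -> #   bit 3 = 1  t=0,i=3
  .#. -> .   bit 2 = 0  t=1,i=3
  ..# -> .   bit 1 = 0  t=0,i=2
  ... -> .   bit 0 = 0  t=0,i=6
  bits 10001000 = 136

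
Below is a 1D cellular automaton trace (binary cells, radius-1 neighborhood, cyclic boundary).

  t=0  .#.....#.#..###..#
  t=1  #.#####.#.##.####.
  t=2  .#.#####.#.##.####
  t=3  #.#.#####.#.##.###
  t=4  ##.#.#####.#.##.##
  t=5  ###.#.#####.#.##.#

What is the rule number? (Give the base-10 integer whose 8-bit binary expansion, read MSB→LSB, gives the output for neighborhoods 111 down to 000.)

243

  ###|#  b7=1 t=0,i=13
  ##.|#  b6=1 t=0,i=14
  #.#|#  b5=1 t=0,i=0
  #..|#  b4=1 t=0,i=2
  .##|.  b3=0 t=0,i=12
  .#.|.  b2=0 t=0,i=1
  ..#|#  b1=1 t=0,i=6
  ...|#  b0=1 t=0,i=3
  bits 11110011 = 243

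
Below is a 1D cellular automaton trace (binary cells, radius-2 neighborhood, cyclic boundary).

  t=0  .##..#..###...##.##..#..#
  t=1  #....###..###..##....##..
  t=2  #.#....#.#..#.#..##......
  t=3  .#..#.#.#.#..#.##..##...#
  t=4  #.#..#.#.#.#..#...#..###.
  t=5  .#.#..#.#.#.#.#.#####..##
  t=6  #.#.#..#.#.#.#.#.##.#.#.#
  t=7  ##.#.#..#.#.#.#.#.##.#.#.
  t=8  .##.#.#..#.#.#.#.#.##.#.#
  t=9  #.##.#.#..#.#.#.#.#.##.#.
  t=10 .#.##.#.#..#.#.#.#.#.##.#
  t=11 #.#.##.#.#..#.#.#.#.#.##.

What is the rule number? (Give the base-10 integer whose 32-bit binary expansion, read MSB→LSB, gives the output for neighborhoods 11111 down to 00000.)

  nb #####: next=#  (t=5,i=18, bit31=1)
  nb ####.: next=.  (t=5,i=19, bit30=0)
  nb ###.#: next=#  (t=4,i=23, bit29=1)
  nb ###..: next=#  (t=0,i=10, bit28=1)
  nb ##.##: next=#  (t=0,i=16, bit27=1)
  nb ##.#.: next=#  (t=4,i=24, bit26=1)
  nb ##..#: next=.  (t=0,i=3, bit25=0)
  nb ##...: next=#  (t=0,i=11, bit24=1)
  nb #.###: next=.  (t=5,i=16, bit23=0)
  nb #.##.: next=.  (t=0,i=1, bit22=0)
  nb #.#.#: next=.  (t=3,i=6, bit21=0)
  nb #.#..: next=.  (t=2,i=2, bit20=0)
  nb #..##: next=#  (t=0,i=7, bit19=1)
  nb #..#.: next=.  (t=0,i=4, bit18=0)
  nb #...#: next=#  (t=0,i=12, bit17=1)
  nb #....: next=#  (t=1,i=2, bit16=1)
  nb .####: next=#  (t=5,i=17, bit15=1)
  nb .###.: next=.  (t=0,i=9, bit14=0)
  nb .##.#: next=#  (t=0,i=15, bit13=1)
  nb .##..: next=.  (t=0,i=2, bit12=0)
  nb .#.##: next=#  (t=0,i=0, bit11=1)
  nb .#.#.: next=#  (t=2,i=1, bit10=1)
  nb .#..#: next=#  (t=0,i=6, bit9=1)
  nb .#...: next=.  (t=1,i=1, bit8=0)
  nb ..###: next=.  (t=0,i=8, bit7=0)
  nb ..##.: next=.  (t=0,i=14, bit6=0)
  nb ..#.#: next=.  (t=0,i=24, bit5=0)
  nb ..#..: next=#  (t=0,i=5, bit4=1)
  nb ...##: next=.  (t=0,i=13, bit3=0)
  nb ...#.: next=#  (t=2,i=6, bit2=1)
  nb ....#: next=.  (t=1,i=3, bit1=0)
  nb .....: next=.  (t=2,i=21, bit0=0)
  bits 10111101000010111010111000010100 = 3171659284

3171659284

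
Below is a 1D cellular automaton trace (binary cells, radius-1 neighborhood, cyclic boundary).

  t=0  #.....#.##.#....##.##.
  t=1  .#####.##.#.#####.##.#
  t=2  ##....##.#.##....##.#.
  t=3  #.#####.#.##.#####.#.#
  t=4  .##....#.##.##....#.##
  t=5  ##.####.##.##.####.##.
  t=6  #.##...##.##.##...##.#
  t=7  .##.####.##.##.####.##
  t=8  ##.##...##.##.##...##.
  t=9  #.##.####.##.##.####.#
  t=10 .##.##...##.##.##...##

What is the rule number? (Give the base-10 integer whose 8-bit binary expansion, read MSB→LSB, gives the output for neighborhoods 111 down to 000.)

  ###|.  b7=0 t=1,i=2
  ##.|.  b6=0 t=0,i=9
  #.#|#  b5=1 t=0,i=7
  #..|#  b4=1 t=0,i=1
  .##|#  b3=1 t=0,i=8
  .#.|.  b2=0 t=0,i=0
  ..#|#  b1=1 t=0,i=5
  ...|#  b0=1 t=0,i=2
  bits 00111011 = 59

59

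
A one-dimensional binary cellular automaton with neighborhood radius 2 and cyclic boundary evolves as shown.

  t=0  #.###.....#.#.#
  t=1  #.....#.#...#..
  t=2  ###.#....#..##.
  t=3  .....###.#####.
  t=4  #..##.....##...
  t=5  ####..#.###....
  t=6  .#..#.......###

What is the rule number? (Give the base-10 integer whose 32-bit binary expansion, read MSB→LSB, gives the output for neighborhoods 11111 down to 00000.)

  [31] ##### => #  t=3,i=11
  [30] ####. => .  t=3,i=12
  [29] ###.# => .  t=2,i=2
  [28] ###.. => .  t=0,i=4
  [27] ##.## => .  t=0,i=1
  [26] ##.#. => .  t=2,i=3
  [25] ##..# => #  t=5,i=4
  [24] ##... => .  t=0,i=5
  [23] #.### => .  t=0,i=2
  [22] #.##. => .  t=0,i=14
  [21] #.#.# => #  t=0,i=12
  [20] #.#.. => .  t=1,i=8
  [19] #..## => #  t=2,i=11
  [18] #..#. => .  t=1,i=14
  [17] #...# => .  t=1,i=10
  [16] #.... => #  t=0,i=6
  [15] .#### => #  t=3,i=10
  [14] .###. => .  t=0,i=3
  [13] .##.# => #  t=0,i=0
  [12] .##.. => .  t=4,i=4
  [11] .#.## => .  t=0,i=13
  [10] .#.#. => .  t=0,i=11
  [9] .#..# => #  t=1,i=13
  [8] .#... => #  t=1,i=1
  [7] ..### => .  t=3,i=5
  [6] ..##. => #  t=2,i=12
  [5] ..#.# => .  t=0,i=10
  [4] ..#.. => #  t=1,i=0
  [3] ...## => #  t=3,i=4
  [2] ...#. => .  t=0,i=9
  [1] ....# => #  t=0,i=8
  [0] ..... => .  t=0,i=7
  bits 10000010001010011010001101011010 = 2183766874

2183766874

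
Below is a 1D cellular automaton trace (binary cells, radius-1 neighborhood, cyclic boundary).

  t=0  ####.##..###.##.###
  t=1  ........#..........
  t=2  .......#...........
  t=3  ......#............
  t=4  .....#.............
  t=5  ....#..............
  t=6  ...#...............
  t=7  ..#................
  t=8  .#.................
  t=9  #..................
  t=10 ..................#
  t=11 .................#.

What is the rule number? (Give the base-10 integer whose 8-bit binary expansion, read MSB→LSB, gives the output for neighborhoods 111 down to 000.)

2

  [7] ### => .  t=0,i=0
  [6] ##. => .  t=0,i=3
  [5] #.# => .  t=0,i=4
  [4] #.. => .  t=0,i=7
  [3] .## => .  t=0,i=5
  [2] .#. => .  t=1,i=8
  [1] ..# => #  t=0,i=8
  [0] ... => .  t=1,i=0
  bits 00000010 = 2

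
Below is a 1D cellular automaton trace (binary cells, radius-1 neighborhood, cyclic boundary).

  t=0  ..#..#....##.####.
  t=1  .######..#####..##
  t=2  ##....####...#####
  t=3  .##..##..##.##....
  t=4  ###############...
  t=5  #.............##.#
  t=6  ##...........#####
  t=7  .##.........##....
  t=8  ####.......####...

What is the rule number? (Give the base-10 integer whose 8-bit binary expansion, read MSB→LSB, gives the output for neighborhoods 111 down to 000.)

126

  ###|.  b7=0 t=0,i=14
  ##.|#  b6=1 t=0,i=11
  #.#|#  b5=1 t=0,i=12
  #..|#  b4=1 t=0,i=3
  .##|#  b3=1 t=0,i=10
  .#.|#  b2=1 t=0,i=2
  ..#|#  b1=1 t=0,i=1
  ...|.  b0=0 t=0,i=0
  bits 01111110 = 126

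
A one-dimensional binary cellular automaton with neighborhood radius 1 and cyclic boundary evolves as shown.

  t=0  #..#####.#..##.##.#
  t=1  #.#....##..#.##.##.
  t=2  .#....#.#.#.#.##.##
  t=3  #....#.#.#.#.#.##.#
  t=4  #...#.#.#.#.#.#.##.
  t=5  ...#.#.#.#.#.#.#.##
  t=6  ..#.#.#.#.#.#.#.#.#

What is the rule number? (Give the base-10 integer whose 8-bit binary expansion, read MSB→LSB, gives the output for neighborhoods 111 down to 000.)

98

  ###|.  b7=0 t=0,i=4
  ##.|#  b6=1 t=0,i=0
  #.#|#  b5=1 t=0,i=8
  #..|.  b4=0 t=0,i=1
  .##|.  b3=0 t=0,i=3
  .#.|.  b2=0 t=0,i=9
  ..#|#  b1=1 t=0,i=2
  ...|.  b0=0 t=1,i=4
  bits 01100010 = 98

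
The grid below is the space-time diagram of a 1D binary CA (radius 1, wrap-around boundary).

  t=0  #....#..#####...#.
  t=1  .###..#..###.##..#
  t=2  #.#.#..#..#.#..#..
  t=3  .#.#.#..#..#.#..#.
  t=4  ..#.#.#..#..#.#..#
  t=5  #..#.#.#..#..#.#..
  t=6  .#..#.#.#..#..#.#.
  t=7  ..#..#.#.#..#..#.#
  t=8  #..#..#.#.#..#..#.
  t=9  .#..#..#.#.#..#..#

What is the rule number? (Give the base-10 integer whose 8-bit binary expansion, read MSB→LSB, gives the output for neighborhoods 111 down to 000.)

177

  ### -> #   bit 7 = 1  t=0,i=9
  ##. -> .   bit 6 = 0  t=0,i=12
  #.# -> #   bit 5 = 1  t=0,i=17
  #.. -> #   bit 4 = 1  t=0,i=1
  .## -> .   bit 3 = 0  t=0,i=8
  .#. -> .   bit 2 = 0  t=0,i=0
  ..# -> .   bit 1 = 0  t=0,i=4
  ... -> #   bit 0 = 1  t=0,i=2
  bits 10110001 = 177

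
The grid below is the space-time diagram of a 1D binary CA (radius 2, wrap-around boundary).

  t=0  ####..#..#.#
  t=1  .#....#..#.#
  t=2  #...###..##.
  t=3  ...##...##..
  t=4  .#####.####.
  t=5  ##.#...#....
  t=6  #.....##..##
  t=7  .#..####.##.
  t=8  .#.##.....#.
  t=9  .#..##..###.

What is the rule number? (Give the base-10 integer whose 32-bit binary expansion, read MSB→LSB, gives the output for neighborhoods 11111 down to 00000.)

  #####|#  b31=1 t=0,i=1
  ####.|.  b30=0 t=0,i=2
  ###.#|.  b29=0 t=4,i=5
  ###..|.  b28=0 t=0,i=3
  ##.##|.  b27=0 t=4,i=6
  ##.#.|.  b26=0 t=2,i=11
  ##..#|.  b25=0 t=0,i=4
  ##...|#  b24=1 t=3,i=5
  #.###|#  b23=1 t=0,i=11
  #.##.|.  b22=0 t=7,i=9
  #.#.#|.  b21=0 t=1,i=11
  #.#..|.  b20=0 t=1,i=1
  #..##|#  b19=1 t=2,i=8
  #..#.|.  b18=0 t=0,i=5
  #...#|.  b17=0 t=2,i=2
  #....|.  b16=0 t=1,i=3
  .####|.  b15=0 t=0,i=0
  .###.|.  b14=0 t=2,i=5
  .##.#|.  b13=0 t=2,i=10
  .##..|#  b12=1 t=3,i=4
  .#.##|.  b11=0 t=0,i=10
  .#.#.|#  b10=1 t=1,i=0
  .#..#|.  b9=0 t=0,i=7
  .#...|.  b8=0 t=1,i=2
  ..###|#  b7=1 t=2,i=4
  ..##.|#  b6=1 t=2,i=9
  ..#.#|#  b5=1 t=0,i=9
  ..#..|#  b4=1 t=0,i=6
  ...##|#  b3=1 t=2,i=3
  ...#.|#  b2=1 t=1,i=5
  ....#|#  b1=1 t=1,i=4
  .....|.  b0=0 t=3,i=0
  bits 10000001100010000001010011111110 = 2173179134

2173179134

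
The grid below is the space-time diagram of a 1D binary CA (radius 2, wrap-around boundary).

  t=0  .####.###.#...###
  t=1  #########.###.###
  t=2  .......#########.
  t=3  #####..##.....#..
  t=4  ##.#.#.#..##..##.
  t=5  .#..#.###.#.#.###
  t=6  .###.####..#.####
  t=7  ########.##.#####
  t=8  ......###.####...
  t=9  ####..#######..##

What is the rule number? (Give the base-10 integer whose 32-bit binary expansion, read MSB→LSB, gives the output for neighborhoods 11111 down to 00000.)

  ##### -> .   bit 31 = 0  t=1,i=0
  ####. -> #   bit 30 = 1  t=0,i=3
  ###.# -> #   bit 29 = 1  t=0,i=4
  ###.. -> .   bit 28 = 0  t=2,i=15
  ##.## -> #   bit 27 = 1  t=0,i=0
  ##.#. -> .   bit 26 = 0  t=0,i=9
  ##..# -> #   bit 25 = 1  t=3,i=5
  ##... -> .   bit 24 = 0  t=2,i=16
  #.### -> #   bit 23 = 1  t=0,i=1
  #.##. -> .   bit 22 = 0  t=4,i=0
  #.#.# -> .   bit 21 = 0  t=4,i=3
  #.#.. -> #   bit 20 = 1  t=0,i=10
  #..## -> .   bit 19 = 0  t=3,i=6
  #..#. -> #   bit 18 = 1  t=5,i=3
  #...# -> #   bit 17 = 1  t=0,i=12
  #.... -> #   bit 16 = 1  t=2,i=0
  .#### -> #   bit 15 = 1  t=0,i=2
  .###. -> #   bit 14 = 1  t=0,i=7
  .##.# -> #   bit 13 = 1  t=4,i=1
  .##.. -> .   bit 12 = 0  t=3,i=8
  .#.## -> #   bit 11 = 1  t=5,i=5
  .#.#. -> #   bit 10 = 1  t=4,i=4
  .#..# -> #   bit 9 = 1  t=3,i=15
  .#... -> #   bit 8 = 1  t=0,i=11
  ..### -> #   bit 7 = 1  t=0,i=14
  ..##. -> #   bit 6 = 1  t=3,i=7
  ..#.# -> .   bit 5 = 0  t=5,i=4
  ..#.. -> #   bit 4 = 1  t=3,i=14
  ...## -> .   bit 3 = 0  t=0,i=13
  ...#. -> .   bit 2 = 0  t=3,i=13
  ....# -> .   bit 1 = 0  t=2,i=5
  ..... -> #   bit 0 = 1  t=2,i=1
  bits 01101010100101111110111111010001 = 1788342225

1788342225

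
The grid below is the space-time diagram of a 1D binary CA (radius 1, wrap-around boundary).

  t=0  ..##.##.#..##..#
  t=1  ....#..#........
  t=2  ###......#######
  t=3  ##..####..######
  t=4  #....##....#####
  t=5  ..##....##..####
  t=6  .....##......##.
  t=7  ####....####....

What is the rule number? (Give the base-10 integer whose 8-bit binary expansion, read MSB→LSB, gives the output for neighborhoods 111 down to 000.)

161

  ###|#  b7=1 t=2,i=0
  ##.|.  b6=0 t=0,i=3
  #.#|#  b5=1 t=0,i=4
  #..|.  b4=0 t=0,i=0
  .##|.  b3=0 t=0,i=2
  .#.|.  b2=0 t=0,i=8
  ..#|.  b1=0 t=0,i=1
  ...|#  b0=1 t=1,i=0
  bits 10100001 = 161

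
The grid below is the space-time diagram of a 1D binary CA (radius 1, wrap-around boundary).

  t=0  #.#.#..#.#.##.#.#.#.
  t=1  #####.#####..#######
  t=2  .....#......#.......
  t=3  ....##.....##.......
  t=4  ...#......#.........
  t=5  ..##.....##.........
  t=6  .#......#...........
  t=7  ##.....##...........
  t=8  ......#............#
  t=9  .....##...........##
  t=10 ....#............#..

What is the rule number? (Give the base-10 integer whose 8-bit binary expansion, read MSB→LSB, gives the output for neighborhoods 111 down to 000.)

  nb ###: next=.  (t=1,i=0, bit7=0)
  nb ##.: next=.  (t=0,i=12, bit6=0)
  nb #.#: next=#  (t=0,i=1, bit5=1)
  nb #..: next=.  (t=0,i=5, bit4=0)
  nb .##: next=.  (t=0,i=11, bit3=0)
  nb .#.: next=#  (t=0,i=0, bit2=1)
  nb ..#: next=#  (t=0,i=6, bit1=1)
  nb ...: next=.  (t=2,i=0, bit0=0)
  bits 00100110 = 38

38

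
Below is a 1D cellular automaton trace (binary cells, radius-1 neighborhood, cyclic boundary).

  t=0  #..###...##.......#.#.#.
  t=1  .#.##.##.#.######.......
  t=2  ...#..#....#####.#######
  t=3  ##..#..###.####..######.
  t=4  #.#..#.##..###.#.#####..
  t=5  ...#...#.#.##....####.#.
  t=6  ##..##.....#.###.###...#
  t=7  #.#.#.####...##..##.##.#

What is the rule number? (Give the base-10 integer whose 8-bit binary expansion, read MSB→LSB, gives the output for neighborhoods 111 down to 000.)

  ###|#  b7=1 t=0,i=4
  ##.|.  b6=0 t=0,i=5
  #.#|.  b5=0 t=0,i=19
  #..|#  b4=1 t=0,i=1
  .##|#  b3=1 t=0,i=3
  .#.|.  b2=0 t=0,i=0
  ..#|.  b1=0 t=0,i=2
  ...|#  b0=1 t=0,i=7
  bits 10011001 = 153

153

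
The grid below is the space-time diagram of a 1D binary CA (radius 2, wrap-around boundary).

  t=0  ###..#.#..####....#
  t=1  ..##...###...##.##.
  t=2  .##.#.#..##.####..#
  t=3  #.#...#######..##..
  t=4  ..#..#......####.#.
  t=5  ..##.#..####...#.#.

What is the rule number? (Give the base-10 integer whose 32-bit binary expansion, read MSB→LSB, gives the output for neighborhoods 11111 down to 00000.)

999828059

  [31] ##### => .  t=3,i=8
  [30] ####. => .  t=0,i=1
  [29] ###.# => #  t=4,i=15
  [28] ###.. => #  t=0,i=2
  [27] ##.## => #  t=1,i=15
  [26] ##.#. => .  t=2,i=3
  [25] ##..# => #  t=0,i=3
  [24] ##... => #  t=0,i=14
  [23] #.### => #  t=2,i=12
  [22] #.##. => .  t=1,i=16
  [21] #.#.# => .  t=2,i=4
  [20] #.#.. => #  t=0,i=7
  [19] #..## => #  t=0,i=9
  [18] #..#. => .  t=0,i=4
  [17] #...# => .  t=1,i=0
  [16] #.... => .  t=0,i=15
  [15] .#### => .  t=0,i=0
  [14] .###. => .  t=1,i=8
  [13] .##.# => #  t=1,i=14
  [12] .##.. => .  t=1,i=3
  [11] .#.## => #  t=2,i=0
  [10] .#.#. => .  t=0,i=6
  [9] .#..# => #  t=0,i=8
  [8] .#... => .  t=3,i=3
  [7] ..### => .  t=0,i=10
  [6] ..##. => #  t=1,i=2
  [5] ..#.# => .  t=0,i=5
  [4] ..#.. => #  t=4,i=2
  [3] ...## => #  t=0,i=17
  [2] ...#. => .  t=4,i=1
  [1] ....# => #  t=0,i=16
  [0] ..... => #  t=4,i=8
  bits 00111011100110000010101001011011 = 999828059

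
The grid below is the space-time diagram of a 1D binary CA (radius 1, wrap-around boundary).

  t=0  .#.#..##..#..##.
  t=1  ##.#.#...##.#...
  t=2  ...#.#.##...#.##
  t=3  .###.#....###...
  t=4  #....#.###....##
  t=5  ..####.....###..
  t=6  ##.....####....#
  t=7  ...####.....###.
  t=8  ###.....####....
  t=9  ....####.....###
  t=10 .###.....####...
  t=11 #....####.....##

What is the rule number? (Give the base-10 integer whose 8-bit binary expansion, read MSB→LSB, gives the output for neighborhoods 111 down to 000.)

7

  ###|.  b7=0 t=3,i=2
  ##.|.  b6=0 t=0,i=7
  #.#|.  b5=0 t=0,i=2
  #..|.  b4=0 t=0,i=4
  .##|.  b3=0 t=0,i=6
  .#.|#  b2=1 t=0,i=1
  ..#|#  b1=1 t=0,i=0
  ...|#  b0=1 t=1,i=7
  bits 00000111 = 7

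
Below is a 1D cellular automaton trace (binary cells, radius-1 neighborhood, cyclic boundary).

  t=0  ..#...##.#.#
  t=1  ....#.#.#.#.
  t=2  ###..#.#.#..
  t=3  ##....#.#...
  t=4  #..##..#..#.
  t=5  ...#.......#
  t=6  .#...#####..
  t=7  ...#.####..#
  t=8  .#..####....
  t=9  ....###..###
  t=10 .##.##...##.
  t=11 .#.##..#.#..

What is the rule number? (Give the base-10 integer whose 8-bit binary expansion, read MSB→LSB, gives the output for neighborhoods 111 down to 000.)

  nb ###: next=#  (t=2,i=1, bit7=1)
  nb ##.: next=.  (t=0,i=7, bit6=0)
  nb #.#: next=#  (t=0,i=8, bit5=1)
  nb #..: next=.  (t=0,i=0, bit4=0)
  nb .##: next=#  (t=0,i=6, bit3=1)
  nb .#.: next=.  (t=0,i=2, bit2=0)
  nb ..#: next=.  (t=0,i=1, bit1=0)
  nb ...: next=#  (t=0,i=4, bit0=1)
  bits 10101001 = 169

169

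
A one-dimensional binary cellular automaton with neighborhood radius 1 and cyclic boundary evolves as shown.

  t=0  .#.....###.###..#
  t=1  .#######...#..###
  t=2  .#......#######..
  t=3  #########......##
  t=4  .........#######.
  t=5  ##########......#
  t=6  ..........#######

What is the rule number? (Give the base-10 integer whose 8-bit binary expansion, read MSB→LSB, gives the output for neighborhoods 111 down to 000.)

  ###|.  b7=0 t=0,i=8
  ##.|.  b6=0 t=0,i=9
  #.#|.  b5=0 t=0,i=0
  #..|#  b4=1 t=0,i=2
  .##|#  b3=1 t=0,i=7
  .#.|#  b2=1 t=0,i=1
  ..#|#  b1=1 t=0,i=6
  ...|#  b0=1 t=0,i=3
  bits 00011111 = 31

31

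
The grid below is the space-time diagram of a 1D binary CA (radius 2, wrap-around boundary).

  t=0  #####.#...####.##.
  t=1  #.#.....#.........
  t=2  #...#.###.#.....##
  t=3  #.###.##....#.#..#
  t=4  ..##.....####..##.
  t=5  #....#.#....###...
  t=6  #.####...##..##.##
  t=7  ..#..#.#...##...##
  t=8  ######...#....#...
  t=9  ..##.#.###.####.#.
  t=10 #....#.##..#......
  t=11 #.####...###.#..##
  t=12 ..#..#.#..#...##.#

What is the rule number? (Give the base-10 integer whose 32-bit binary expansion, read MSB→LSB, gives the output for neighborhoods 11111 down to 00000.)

2460959286

  #####|#  b31=1 t=0,i=2
  ####.|.  b30=0 t=0,i=3
  ###.#|.  b29=0 t=0,i=4
  ###..|#  b28=1 t=2,i=0
  ##.##|.  b27=0 t=0,i=14
  ##.#.|.  b26=0 t=0,i=5
  ##..#|#  b25=1 t=4,i=13
  ##...|.  b24=0 t=2,i=1
  #.###|#  b23=1 t=0,i=0
  #.##.|.  b22=0 t=0,i=15
  #.#.#|#  b21=1 t=9,i=5
  #.#..|.  b20=0 t=0,i=6
  #..##|#  b19=1 t=3,i=16
  #..#.|#  b18=1 t=7,i=1
  #...#|#  b17=1 t=0,i=8
  #....|#  b16=1 t=1,i=4
  .####|.  b15=0 t=0,i=1
  .###.|#  b14=1 t=2,i=7
  .##.#|.  b13=0 t=0,i=16
  .##..|.  b12=0 t=3,i=7
  .#.##|.  b11=0 t=2,i=5
  .#.#.|.  b10=0 t=1,i=1
  .#..#|#  b9=1 t=3,i=15
  .#...|.  b8=0 t=0,i=7
  ..###|.  b7=0 t=0,i=10
  ..##.|.  b6=0 t=3,i=17
  ..#.#|#  b5=1 t=1,i=0
  ..#..|#  b4=1 t=1,i=8
  ...##|.  b3=0 t=0,i=9
  ...#.|#  b2=1 t=1,i=7
  ....#|#  b1=1 t=1,i=6
  .....|.  b0=0 t=1,i=5
  bits 10010010101011110100001000110110 = 2460959286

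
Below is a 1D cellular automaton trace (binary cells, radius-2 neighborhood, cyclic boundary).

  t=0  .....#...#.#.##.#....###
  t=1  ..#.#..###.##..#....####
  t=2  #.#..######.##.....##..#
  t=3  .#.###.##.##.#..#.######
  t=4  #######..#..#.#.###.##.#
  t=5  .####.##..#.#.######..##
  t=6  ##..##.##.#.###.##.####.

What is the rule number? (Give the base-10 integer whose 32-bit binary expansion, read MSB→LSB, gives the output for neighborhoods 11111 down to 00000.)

  #####|#  b31=1 t=2,i=7
  ####.|.  b30=0 t=1,i=22
  ###.#|#  b29=1 t=1,i=9
  ###..|#  b28=1 t=0,i=23
  ##.##|#  b27=1 t=1,i=10
  ##.#.|#  b26=1 t=0,i=15
  ##..#|#  b25=1 t=1,i=0
  ##...|.  b24=0 t=0,i=0
  #.###|#  b23=1 t=3,i=3
  #.##.|.  b22=0 t=0,i=13
  #.#.#|#  b21=1 t=0,i=11
  #.#..|.  b20=0 t=0,i=16
  #..##|#  b19=1 t=1,i=6
  #..#.|.  b18=0 t=1,i=1
  #...#|#  b17=1 t=0,i=7
  #....|.  b16=0 t=0,i=1
  .####|.  b15=0 t=1,i=21
  .###.|#  b14=1 t=0,i=22
  .##.#|.  b13=0 t=0,i=14
  .##..|#  b12=1 t=1,i=12
  .#.##|#  b11=1 t=0,i=12
  .#.#.|.  b10=0 t=0,i=10
  .#..#|#  b9=1 t=1,i=5
  .#...|.  b8=0 t=0,i=6
  ..###|#  b7=1 t=0,i=21
  ..##.|#  b6=1 t=2,i=19
  ..#.#|#  b5=1 t=0,i=9
  ..#..|.  b4=0 t=0,i=5
  ...##|#  b3=1 t=0,i=20
  ...#.|#  b2=1 t=0,i=4
  ....#|.  b1=0 t=0,i=3
  .....|#  b0=1 t=0,i=2
  bits 10111110101010100101101011101101 = 3198835437

3198835437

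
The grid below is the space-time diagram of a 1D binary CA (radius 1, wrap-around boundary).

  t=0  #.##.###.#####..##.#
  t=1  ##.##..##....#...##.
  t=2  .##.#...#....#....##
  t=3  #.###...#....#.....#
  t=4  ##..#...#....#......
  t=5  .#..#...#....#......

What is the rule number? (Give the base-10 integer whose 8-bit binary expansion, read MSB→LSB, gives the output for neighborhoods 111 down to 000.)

  ### -> .   bit 7 = 0  t=0,i=6
  ##. -> #   bit 6 = 1  t=0,i=0
  #.# -> #   bit 5 = 1  t=0,i=1
  #.. -> .   bit 4 = 0  t=0,i=14
  .## -> .   bit 3 = 0  t=0,i=2
  .#. -> #   bit 2 = 1  t=1,i=13
  ..# -> .   bit 1 = 0  t=0,i=15
  ... -> .   bit 0 = 0  t=1,i=10
  bits 01100100 = 100

100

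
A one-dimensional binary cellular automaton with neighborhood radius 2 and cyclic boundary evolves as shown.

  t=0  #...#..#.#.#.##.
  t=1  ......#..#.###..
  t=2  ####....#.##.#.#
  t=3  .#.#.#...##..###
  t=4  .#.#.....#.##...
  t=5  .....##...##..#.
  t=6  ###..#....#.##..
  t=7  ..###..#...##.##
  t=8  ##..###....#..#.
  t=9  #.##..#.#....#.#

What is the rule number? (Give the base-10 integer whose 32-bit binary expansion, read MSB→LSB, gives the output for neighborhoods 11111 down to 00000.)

2465007681

  #####|#  b31=1 t=2,i=1
  ####.|.  b30=0 t=2,i=2
  ###.#|.  b29=0 t=3,i=15
  ###..|#  b28=1 t=1,i=13
  ##.##|.  b27=0 t=7,i=13
  ##.#.|.  b26=0 t=0,i=15
  ##..#|#  b25=1 t=3,i=11
  ##...|.  b24=0 t=1,i=14
  #.###|#  b23=1 t=1,i=11
  #.##.|#  b22=1 t=0,i=13
  #.#.#|#  b21=1 t=0,i=9
  #.#..|.  b20=0 t=0,i=0
  #..##|#  b19=1 t=3,i=12
  #..#.|#  b18=1 t=0,i=6
  #...#|.  b17=0 t=0,i=2
  #....|#  b16=1 t=1,i=15
  .####|.  b15=0 t=2,i=0
  .###.|.  b14=0 t=1,i=12
  .##.#|.  b13=0 t=0,i=14
  .##..|.  b12=0 t=3,i=10
  .#.##|#  b11=1 t=0,i=12
  .#.#.|.  b10=0 t=0,i=8
  .#..#|.  b9=0 t=0,i=5
  .#...|.  b8=0 t=0,i=1
  ..###|.  b7=0 t=3,i=13
  ..##.|#  b6=1 t=3,i=9
  ..#.#|.  b5=0 t=0,i=7
  ..#..|.  b4=0 t=0,i=4
  ...##|.  b3=0 t=3,i=8
  ...#.|.  b2=0 t=0,i=3
  ....#|.  b1=0 t=1,i=4
  .....|#  b0=1 t=1,i=0
  bits 10010010111011010000100001000001 = 2465007681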